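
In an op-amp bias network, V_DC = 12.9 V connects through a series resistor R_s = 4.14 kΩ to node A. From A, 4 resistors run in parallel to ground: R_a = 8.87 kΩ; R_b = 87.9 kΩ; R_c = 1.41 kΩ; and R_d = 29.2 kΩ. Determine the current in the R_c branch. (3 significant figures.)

I ≈ 1.99 mA

Parallel bank: R_p = 1/(1/8.87 + 1/87.9 + 1/1.41 + 1/29.2) = 1.153 kΩ.
V_A = 12.9 × 1.153/5.293 = 2.809 V.
Branch current I = V_A/R_c = 2.809/1.41 = 1.992 mA.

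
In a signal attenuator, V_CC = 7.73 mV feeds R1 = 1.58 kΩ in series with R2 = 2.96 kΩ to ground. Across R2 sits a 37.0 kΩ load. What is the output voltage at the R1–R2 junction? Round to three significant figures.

V_out ≈ 4.90 mV

R2 ‖ R_L = (2.96 × 37.0)/(2.96 + 37.0) = 2.741 kΩ.
Then V_out = V_CC · R2'/(R1 + R2') = 7.73 × 2.741/4.321 = 4.903 mV.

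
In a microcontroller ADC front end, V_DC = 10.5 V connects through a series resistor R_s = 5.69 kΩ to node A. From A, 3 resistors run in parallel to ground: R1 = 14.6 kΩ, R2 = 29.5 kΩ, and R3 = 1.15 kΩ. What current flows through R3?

Combine the parallel branches: R_p = (1/14.6 + 1/29.5 + 1/1.15)⁻¹ = 1.029 kΩ.
Node voltage V_A = V_DC · R_p/(R_s + R_p) = 10.5 × 0.1531 = 1.608 V.
I(R3) = V_A / R3 = 1.608/1.15 = 1.398 mA.

I ≈ 1.40 mA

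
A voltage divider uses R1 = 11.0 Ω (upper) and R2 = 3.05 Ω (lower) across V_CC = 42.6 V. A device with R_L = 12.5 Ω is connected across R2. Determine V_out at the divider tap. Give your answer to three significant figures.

First combine the lower leg with the load: R2 ‖ R_L = 2.452 Ω.
Then V_out = V_CC · R2'/(R1 + R2') = 42.6 × 2.452/13.45 = 7.764 V.

V_out ≈ 7.76 V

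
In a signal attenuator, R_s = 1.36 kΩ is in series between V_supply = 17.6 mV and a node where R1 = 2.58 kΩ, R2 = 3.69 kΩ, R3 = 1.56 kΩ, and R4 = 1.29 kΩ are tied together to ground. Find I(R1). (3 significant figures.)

Parallel bank: R_p = 1/(1/2.58 + 1/3.69 + 1/1.56 + 1/1.29) = 0.4820 kΩ.
Node voltage V_A = V_supply · R_p/(R_s + R_p) = 17.6 × 0.2617 = 4.605 mV.
I(R1) = V_A / R1 = 4.605/2.58 = 1.785 µA.
(Equivalently: I_total = 9.555 µA, then current-divider fraction G_k/ΣG = 0.1868.)

I ≈ 1.78 µA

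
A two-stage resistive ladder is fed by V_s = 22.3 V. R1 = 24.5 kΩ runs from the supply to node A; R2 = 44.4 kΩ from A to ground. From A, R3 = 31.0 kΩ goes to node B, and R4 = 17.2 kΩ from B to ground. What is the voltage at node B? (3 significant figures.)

The second stage (R3 + R4 = 48.20 kΩ) loads node A in parallel with R2.
R2 ‖ (R3+R4) = 23.11 kΩ.
V_A = 22.3 × 23.11/(24.5 + 23.11) = 10.82 V.
V_B = V_A × 0.3568 = 3.863 V.

V_B ≈ 3.86 V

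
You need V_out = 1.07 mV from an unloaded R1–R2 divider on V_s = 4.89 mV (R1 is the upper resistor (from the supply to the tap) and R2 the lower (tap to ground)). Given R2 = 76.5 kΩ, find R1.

R1 ≈ 273 kΩ

The divider ratio is R2/(R1+R2) = 1.07/4.89 = 0.2188.
R1 = R2·(1/k − 1) = 76.5 × 3.570 = 273.1 kΩ.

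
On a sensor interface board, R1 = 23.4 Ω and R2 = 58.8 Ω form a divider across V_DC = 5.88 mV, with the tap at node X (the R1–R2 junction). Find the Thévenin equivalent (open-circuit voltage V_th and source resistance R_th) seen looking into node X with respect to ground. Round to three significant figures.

V_th ≈ 4.21 mV, R_th ≈ 16.7 Ω

Open-circuit (no load on X): V_th = V_DC · R2/(R1 + R2) = 5.88 × 58.8/(23.40 + 58.8) = 4.206 mV.
Looking into X with the source shorted: R_th = R1·R2/(R1+R2) = 23.40 × 58.8/82.20 = 16.74 Ω.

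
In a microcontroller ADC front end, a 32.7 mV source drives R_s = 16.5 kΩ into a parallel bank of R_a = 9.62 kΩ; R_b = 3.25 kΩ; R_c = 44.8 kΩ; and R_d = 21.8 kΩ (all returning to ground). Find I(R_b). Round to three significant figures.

I ≈ 1.13 µA

Equivalent of the parallel group: R_p = 2.084 kΩ.
V_A = 32.7 × 2.084/18.58 = 3.667 mV.
I(R_b) = V_A / R_b = 3.667/3.25 = 1.128 µA.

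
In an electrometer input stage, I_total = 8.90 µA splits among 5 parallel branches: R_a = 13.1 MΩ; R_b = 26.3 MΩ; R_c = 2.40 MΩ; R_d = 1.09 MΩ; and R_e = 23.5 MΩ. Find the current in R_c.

ΣG = 1/13.1 + 1/26.3 + 1/2.40 + 1/1.09 + 1/23.5 = 1.491.
R_c takes the fraction G_k/ΣG = 0.4167/1.491 = 0.2795, so I = 8.90 × 0.2795 = 2.487 µA.

I ≈ 2.49 µA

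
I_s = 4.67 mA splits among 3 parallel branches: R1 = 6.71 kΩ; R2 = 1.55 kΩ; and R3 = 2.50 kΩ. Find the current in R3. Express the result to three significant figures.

I ≈ 1.56 mA

ΣG = 1/6.71 + 1/1.55 + 1/2.50 = 1.194.
By the current-divider rule, I = I_s · G_k/ΣG = 4.67 × 0.3350 = 1.564 mA.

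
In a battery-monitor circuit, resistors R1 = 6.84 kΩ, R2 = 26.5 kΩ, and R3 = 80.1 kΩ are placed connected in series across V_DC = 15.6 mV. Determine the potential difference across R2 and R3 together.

ΣR = 6.84 + 26.5 + 80.1 = 113.4 kΩ.
R_{R2..R3} = 26.5 + 80.1 = 106.6 kΩ.
V = V_DC · R/ΣR = 15.6 × 0.9397 = 14.66 mV.

V ≈ 14.7 mV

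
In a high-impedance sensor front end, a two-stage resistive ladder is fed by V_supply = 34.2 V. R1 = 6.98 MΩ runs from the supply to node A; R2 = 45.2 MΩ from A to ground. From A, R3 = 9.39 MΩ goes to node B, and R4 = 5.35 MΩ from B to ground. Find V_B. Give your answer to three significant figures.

The second stage (R3 + R4 = 14.74 MΩ) loads node A in parallel with R2.
Effective lower resistance at A: R2 ‖ 14.74 = 11.12 MΩ.
V_A = 34.2 × 11.12/(6.98 + 11.12) = 21.01 V.
Then the unloaded second divider: V_B = V_A × R4/(R3+R4) = 21.01 × 0.3630 = 7.625 V.

V_B ≈ 7.62 V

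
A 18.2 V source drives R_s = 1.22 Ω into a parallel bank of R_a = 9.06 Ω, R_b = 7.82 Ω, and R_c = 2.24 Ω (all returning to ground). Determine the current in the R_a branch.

I ≈ 1.09 A

Parallel bank: R_p = 1/(1/9.06 + 1/7.82 + 1/2.24) = 1.461 Ω.
Node voltage V_A = V_in · R_p/(R_s + R_p) = 18.2 × 0.5449 = 9.917 V.
I(R_a) = V_A / R_a = 9.917/9.06 = 1.095 A.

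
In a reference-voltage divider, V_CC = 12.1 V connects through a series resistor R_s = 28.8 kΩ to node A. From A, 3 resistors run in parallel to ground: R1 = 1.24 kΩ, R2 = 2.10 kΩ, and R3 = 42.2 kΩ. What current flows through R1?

Equivalent of the parallel group: R_p = 0.7655 kΩ.
V_A by voltage divider: V_A = 12.1 × 0.7655/(28.8 + 0.7655) = 0.3133 V.
I(R1) = V_A / R1 = 0.3133/1.24 = 0.2527 mA.

I ≈ 0.253 mA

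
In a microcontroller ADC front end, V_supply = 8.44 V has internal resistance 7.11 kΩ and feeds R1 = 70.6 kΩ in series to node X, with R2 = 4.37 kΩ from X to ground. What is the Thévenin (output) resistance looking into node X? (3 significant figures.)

R1' = 7.11 + 70.6 = 77.71 kΩ (source resistance + R1).
Looking into X with the source shorted: R_th = R1'·R2/(R1'+R2) = 77.71 × 4.37/82.08 = 4.137 kΩ.

R_th ≈ 4.14 kΩ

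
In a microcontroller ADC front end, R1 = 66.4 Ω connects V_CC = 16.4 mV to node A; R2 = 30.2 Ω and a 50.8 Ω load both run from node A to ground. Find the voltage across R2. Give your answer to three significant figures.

V_out ≈ 3.64 mV

First combine the lower leg with the load: R2 ‖ R_L = 18.94 Ω.
Then V_out = V_CC · R2'/(R1 + R2') = 16.4 × 18.94/85.34 = 3.640 mV.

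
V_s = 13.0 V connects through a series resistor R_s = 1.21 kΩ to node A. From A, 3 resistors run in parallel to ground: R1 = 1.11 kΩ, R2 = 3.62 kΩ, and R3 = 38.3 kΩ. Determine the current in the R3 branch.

Parallel bank: R_p = 1/(1/1.11 + 1/3.62 + 1/38.3) = 0.8311 kΩ.
V_A = 13.0 × 0.8311/2.041 = 5.293 V.
Branch current I = V_A/R3 = 5.293/38.3 = 0.1382 mA.

I ≈ 0.138 mA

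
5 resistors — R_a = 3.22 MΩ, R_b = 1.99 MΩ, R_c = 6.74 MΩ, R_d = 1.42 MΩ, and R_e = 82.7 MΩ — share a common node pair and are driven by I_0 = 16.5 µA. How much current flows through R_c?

Total conductance ΣG = 1/3.22 + 1/1.99 + 1/6.74 + 1/1.42 + 1/82.7 = 1.678 (units of 1/MΩ).
R_c takes the fraction G_k/ΣG = 0.1484/1.678 = 0.08843, so I = 16.5 × 0.08843 = 1.459 µA.

I ≈ 1.46 µA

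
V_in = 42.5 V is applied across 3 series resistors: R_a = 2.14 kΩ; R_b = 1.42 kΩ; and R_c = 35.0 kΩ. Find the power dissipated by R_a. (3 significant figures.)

ΣR = 38.56 kΩ → I = 42.5/38.56 = 1.102 mA.
P(R_a) = I²·R_a = (1.102)² × 2.14 = 2.600 mW.

P ≈ 2.60 mW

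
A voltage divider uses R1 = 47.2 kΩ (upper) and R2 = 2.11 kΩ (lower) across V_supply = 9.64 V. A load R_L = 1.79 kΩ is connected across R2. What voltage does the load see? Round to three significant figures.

First combine the lower leg with the load: R2 ‖ R_L = 0.9684 kΩ.
Now apply the divider: V_out = 9.64 × 0.02011 = 0.1938 V.

V_out ≈ 0.194 V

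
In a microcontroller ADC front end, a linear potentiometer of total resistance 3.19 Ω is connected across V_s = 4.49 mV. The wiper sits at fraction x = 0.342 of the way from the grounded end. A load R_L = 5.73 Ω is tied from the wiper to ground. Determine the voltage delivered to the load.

Split the track: R_lower = x·R_p = 1.091 Ω, R_upper = (1−x)·R_p = 2.099 Ω.
Lower segment in parallel with the load: 1.091 ‖ 5.73 = 0.9165 Ω.
Loaded-divider output: V_out = 4.49 × 0.3039 = 1.365 mV.
(Unloaded: V_out = x·V_s = 1.54 mV.)

V_out ≈ 1.36 mV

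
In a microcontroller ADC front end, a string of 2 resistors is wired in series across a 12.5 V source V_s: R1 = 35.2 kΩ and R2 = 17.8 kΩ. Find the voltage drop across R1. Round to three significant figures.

Series total: ΣR = 35.2 + 17.8 = 53.00 kΩ.
V = V_s · R/ΣR = 12.5 × 0.6642 = 8.302 V.

V ≈ 8.30 V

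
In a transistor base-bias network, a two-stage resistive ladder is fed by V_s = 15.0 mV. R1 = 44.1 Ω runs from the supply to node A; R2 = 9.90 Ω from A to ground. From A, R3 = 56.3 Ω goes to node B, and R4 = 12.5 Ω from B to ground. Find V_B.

Looking into the second stage from A: R3 + R4 = 68.80 Ω appears in parallel with R2.
R2 ‖ (R3+R4) = 8.655 Ω.
V_A = 15.0 × 8.655/(44.1 + 8.655) = 2.461 mV.
V_B = V_A × 0.1817 = 0.4471 mV.

V_B ≈ 0.447 mV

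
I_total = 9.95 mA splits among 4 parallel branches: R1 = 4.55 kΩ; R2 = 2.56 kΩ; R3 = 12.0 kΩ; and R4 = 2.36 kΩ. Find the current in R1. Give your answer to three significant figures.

ΣG = 1/4.55 + 1/2.56 + 1/12.0 + 1/2.36 = 1.117.
R1 takes the fraction G_k/ΣG = 0.2198/1.117 = 0.1967, so I = 9.95 × 0.1967 = 1.957 mA.

I ≈ 1.96 mA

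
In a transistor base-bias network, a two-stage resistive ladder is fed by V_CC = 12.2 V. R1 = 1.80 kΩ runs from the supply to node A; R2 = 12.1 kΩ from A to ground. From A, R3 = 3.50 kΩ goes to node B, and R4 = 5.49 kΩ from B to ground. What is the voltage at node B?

Looking into the second stage from A: R3 + R4 = 8.990 kΩ appears in parallel with R2.
R2 ‖ (R3+R4) = 5.158 kΩ.
First divider: V_A = V_CC · 5.158/(1.80 + 5.158) = 9.044 V.
Stage 2 is unloaded, so V_B = V_A · R4/(R3+R4) = 9.044 × 5.49/8.990 = 5.523 V.

V_B ≈ 5.52 V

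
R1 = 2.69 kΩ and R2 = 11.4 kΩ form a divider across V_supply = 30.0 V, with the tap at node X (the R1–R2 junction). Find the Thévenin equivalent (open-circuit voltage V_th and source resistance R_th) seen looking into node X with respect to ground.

V_th ≈ 24.3 V, R_th ≈ 2.18 kΩ

V_th is the unloaded tap voltage: V_supply · R2/(R1+R2) = 30.0 × 0.8091 = 24.27 V.
Zeroing V_supply shorts the top of R1 to ground, so R_th = R1 ‖ R2 = 2.176 kΩ.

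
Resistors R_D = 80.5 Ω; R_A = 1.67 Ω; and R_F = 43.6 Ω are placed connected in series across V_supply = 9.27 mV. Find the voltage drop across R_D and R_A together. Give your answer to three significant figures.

V ≈ 6.06 mV

Series total: ΣR = 80.5 + 1.67 + 43.6 = 125.8 Ω.
R_{R_D..R_A} = 80.5 + 1.67 = 82.17 Ω.
By the voltage-divider rule, V = 9.27 × 82.17/125.8 = 6.056 mV.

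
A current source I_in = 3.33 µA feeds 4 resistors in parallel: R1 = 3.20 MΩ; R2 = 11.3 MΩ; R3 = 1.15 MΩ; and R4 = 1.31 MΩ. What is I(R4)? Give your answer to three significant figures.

I ≈ 1.25 µA

ΣG = 1/3.20 + 1/11.3 + 1/1.15 + 1/1.31 = 2.034.
R4 takes the fraction G_k/ΣG = 0.7634/2.034 = 0.3753, so I = 3.33 × 0.3753 = 1.250 µA.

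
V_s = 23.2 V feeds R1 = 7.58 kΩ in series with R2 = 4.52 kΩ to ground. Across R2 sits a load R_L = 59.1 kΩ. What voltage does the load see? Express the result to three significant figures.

First combine the lower leg with the load: R2 ‖ R_L = 4.199 kΩ.
Now apply the divider: V_out = 23.2 × 0.3565 = 8.270 V.

V_out ≈ 8.27 V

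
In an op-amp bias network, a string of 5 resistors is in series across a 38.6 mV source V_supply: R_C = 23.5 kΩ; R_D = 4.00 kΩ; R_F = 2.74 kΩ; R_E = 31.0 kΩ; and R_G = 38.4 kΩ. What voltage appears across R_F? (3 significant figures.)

V ≈ 1.06 mV

Series total: ΣR = 23.5 + 4.00 + 2.74 + 31.0 + 38.4 = 99.64 kΩ.
Voltage divider: V = V_supply · (2.740 / 99.64) = 38.6 × 0.02750 = 1.061 mV.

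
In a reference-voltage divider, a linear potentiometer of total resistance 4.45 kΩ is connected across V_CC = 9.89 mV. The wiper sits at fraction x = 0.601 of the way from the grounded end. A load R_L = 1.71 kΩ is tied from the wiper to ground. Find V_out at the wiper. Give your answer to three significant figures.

V_out ≈ 3.66 mV

The pot divides into 1.776 kΩ above the wiper and 2.674 kΩ below.
(x·R_p) ‖ R_L = 1.043 kΩ.
V_out = 9.89 × 1.043/(1.776 + 1.043) = 3.660 mV.
(Unloaded: V_out = x·V_CC = 5.94 mV.)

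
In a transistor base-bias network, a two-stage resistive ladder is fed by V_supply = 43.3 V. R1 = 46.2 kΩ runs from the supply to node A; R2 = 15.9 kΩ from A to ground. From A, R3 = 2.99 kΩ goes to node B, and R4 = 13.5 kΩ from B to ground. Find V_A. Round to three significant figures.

The second stage (R3 + R4 = 16.49 kΩ) loads node A in parallel with R2.
Effective lower resistance at A: R2 ‖ 16.49 = 8.095 kΩ.
V_A = 43.3 × 8.095/(46.2 + 8.095) = 6.456 V.

V_A ≈ 6.46 V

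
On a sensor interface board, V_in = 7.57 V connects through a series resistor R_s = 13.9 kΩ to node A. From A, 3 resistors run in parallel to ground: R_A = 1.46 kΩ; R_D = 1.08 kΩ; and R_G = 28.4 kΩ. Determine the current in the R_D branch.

I ≈ 0.294 mA

Combine the parallel branches: R_p = (1/1.46 + 1/1.08 + 1/28.4)⁻¹ = 0.6075 kΩ.
V_A by voltage divider: V_A = 7.57 × 0.6075/(13.9 + 0.6075) = 0.3170 V.
I(R_D) = V_A / R_D = 0.3170/1.08 = 0.2935 mA.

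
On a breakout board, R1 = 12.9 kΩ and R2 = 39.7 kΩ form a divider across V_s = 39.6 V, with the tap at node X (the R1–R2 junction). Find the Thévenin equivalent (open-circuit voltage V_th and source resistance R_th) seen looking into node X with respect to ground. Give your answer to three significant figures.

V_th is the unloaded tap voltage: V_s · R2/(R1+R2) = 39.6 × 0.7548 = 29.89 V.
Zeroing V_s shorts the top of R1 to ground, so R_th = R1 ‖ R2 = 9.736 kΩ.

V_th ≈ 29.9 V, R_th ≈ 9.74 kΩ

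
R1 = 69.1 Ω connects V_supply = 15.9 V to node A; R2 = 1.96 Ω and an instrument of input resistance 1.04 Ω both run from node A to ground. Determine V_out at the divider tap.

First combine the lower leg with the load: R2 ‖ R_L = 0.6795 Ω.
Voltage divider with the loaded lower leg: V_out = 15.9 × 0.6795/(69.1 + 0.6795) = 15.9 × 0.009737 = 0.1548 V.
(Unloaded it would be 0.439 V; the load pulls it down.)

V_out ≈ 0.155 V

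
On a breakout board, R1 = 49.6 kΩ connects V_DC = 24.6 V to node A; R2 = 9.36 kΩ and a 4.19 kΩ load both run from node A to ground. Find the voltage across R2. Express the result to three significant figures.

V_out ≈ 1.36 V

R2 ‖ R_L = (9.36 × 4.19)/(9.36 + 4.19) = 2.894 kΩ.
Voltage divider with the loaded lower leg: V_out = 24.6 × 2.894/(49.6 + 2.894) = 24.6 × 0.05514 = 1.356 V.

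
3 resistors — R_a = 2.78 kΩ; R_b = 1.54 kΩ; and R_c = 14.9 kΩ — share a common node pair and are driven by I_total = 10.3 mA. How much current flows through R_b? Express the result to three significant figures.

I ≈ 6.21 mA

Total conductance ΣG = 1/2.78 + 1/1.54 + 1/14.9 = 1.076 (units of 1/kΩ).
Current divider: I(R_b) = I_total · G_k/ΣG = 10.3 × (0.6494/1.076) = 10.3 × 0.6034 = 6.215 mA.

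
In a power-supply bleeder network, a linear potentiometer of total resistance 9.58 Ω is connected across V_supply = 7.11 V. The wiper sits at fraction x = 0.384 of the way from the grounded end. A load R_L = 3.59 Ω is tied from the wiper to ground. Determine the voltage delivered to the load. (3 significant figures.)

V_out ≈ 1.67 V

Split the track: R_lower = x·R_p = 3.679 Ω, R_upper = (1−x)·R_p = 5.901 Ω.
Lower segment in parallel with the load: 3.679 ‖ 3.59 = 1.817 Ω.
Loaded-divider output: V_out = 7.11 × 0.2354 = 1.674 V.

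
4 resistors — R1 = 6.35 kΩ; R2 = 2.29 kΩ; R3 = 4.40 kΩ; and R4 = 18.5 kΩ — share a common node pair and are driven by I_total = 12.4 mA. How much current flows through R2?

I ≈ 6.18 mA

Conductances: ΣG = 1/6.35 + 1/2.29 + 1/4.40 + 1/18.5 = 0.8755 (1/kΩ).
Current divider: I(R2) = I_total · G_k/ΣG = 12.4 × (0.4367/0.8755) = 12.4 × 0.4988 = 6.185 mA.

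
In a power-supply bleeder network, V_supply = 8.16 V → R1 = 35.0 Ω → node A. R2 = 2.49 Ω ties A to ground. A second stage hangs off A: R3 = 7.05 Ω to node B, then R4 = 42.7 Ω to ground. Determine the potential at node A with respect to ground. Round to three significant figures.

V_A ≈ 0.518 V

Looking into the second stage from A: R3 + R4 = 49.75 Ω appears in parallel with R2.
R2 ‖ (R3+R4) = 2.371 Ω.
So V_A = 8.16 × 0.06345 = 0.5178 V.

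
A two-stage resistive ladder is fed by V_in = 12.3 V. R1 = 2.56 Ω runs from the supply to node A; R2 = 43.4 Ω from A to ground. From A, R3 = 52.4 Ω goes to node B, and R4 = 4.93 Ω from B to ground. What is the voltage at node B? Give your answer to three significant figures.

The second stage (R3 + R4 = 57.33 Ω) loads node A in parallel with R2.
R2 ‖ (R3+R4) = 24.70 Ω.
First divider: V_A = V_in · 24.70/(2.56 + 24.70) = 11.14 V.
V_B = V_A × 0.08599 = 0.9584 V.

V_B ≈ 0.958 V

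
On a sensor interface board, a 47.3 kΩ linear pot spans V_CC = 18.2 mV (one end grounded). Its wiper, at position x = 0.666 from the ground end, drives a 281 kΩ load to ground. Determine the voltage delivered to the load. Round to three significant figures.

V_out ≈ 11.7 mV

Lower segment x·R_p = 31.50 kΩ; upper segment (1−x)·R_p = 15.80 kΩ.
R_L loads the lower segment: effective lower R = 28.33 kΩ.
V_out = 18.2 × 28.33/(15.80 + 28.33) = 11.68 mV.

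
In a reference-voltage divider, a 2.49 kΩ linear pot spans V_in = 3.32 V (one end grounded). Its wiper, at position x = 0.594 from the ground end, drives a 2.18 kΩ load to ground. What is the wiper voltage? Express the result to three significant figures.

V_out ≈ 1.55 V

Split the track: R_lower = x·R_p = 1.479 kΩ, R_upper = (1−x)·R_p = 1.011 kΩ.
(x·R_p) ‖ R_L = 0.8812 kΩ.
Then V_out = V_in · 0.8812/(1.011 + 0.8812) = 1.546 V.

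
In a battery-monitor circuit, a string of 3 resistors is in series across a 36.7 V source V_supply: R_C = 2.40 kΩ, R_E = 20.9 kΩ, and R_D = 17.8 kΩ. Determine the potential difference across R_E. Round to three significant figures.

Total series resistance ΣR = 2.40 + 20.9 + 17.8 = 41.10 kΩ.
By the voltage-divider rule, V = 36.7 × 20.90/41.10 = 18.66 V.

V ≈ 18.7 V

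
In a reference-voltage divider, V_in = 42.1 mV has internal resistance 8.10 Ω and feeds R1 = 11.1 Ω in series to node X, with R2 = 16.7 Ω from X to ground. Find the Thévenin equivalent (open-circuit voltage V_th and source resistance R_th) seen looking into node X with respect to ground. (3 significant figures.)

R1' = 8.10 + 11.1 = 19.20 Ω (source resistance + R1).
V_th is the unloaded tap voltage: V_in · R2/(R1'+R2) = 42.1 × 0.4652 = 19.58 mV.
Zeroing V_in shorts the top of R1' to ground, so R_th = R1' ‖ R2 = 8.931 Ω.

V_th ≈ 19.6 mV, R_th ≈ 8.93 Ω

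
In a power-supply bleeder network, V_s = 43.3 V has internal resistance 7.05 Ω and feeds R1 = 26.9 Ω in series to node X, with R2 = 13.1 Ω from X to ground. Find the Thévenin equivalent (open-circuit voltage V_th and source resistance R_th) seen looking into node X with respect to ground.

R1' = 7.05 + 26.9 = 33.95 Ω (source resistance + R1).
Open-circuit (no load on X): V_th = V_s · R2/(R1' + R2) = 43.3 × 13.1/(33.95 + 13.1) = 12.06 V.
Looking into X with the source shorted: R_th = R1'·R2/(R1'+R2) = 33.95 × 13.1/47.05 = 9.453 Ω.

V_th ≈ 12.1 V, R_th ≈ 9.45 Ω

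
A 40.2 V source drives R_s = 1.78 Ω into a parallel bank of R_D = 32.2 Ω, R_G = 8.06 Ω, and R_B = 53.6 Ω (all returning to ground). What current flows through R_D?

I ≈ 0.953 A

Equivalent of the parallel group: R_p = 5.754 Ω.
Node voltage V_A = V_DC · R_p/(R_s + R_p) = 40.2 × 0.7637 = 30.70 V.
I(R_D) = V_A / R_D = 30.70/32.2 = 0.9535 A.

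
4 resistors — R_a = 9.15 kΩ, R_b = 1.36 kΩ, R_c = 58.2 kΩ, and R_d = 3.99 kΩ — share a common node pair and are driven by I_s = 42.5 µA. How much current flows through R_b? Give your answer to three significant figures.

I ≈ 28.1 µA

Total conductance ΣG = 1/9.15 + 1/1.36 + 1/58.2 + 1/3.99 = 1.112 (units of 1/kΩ).
Current divider: I(R_b) = I_s · G_k/ΣG = 42.5 × (0.7353/1.112) = 42.5 × 0.6610 = 28.09 µA.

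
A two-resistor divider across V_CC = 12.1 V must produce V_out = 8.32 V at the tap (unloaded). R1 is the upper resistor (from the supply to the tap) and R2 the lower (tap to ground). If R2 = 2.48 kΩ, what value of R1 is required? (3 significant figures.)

The divider ratio is R2/(R1+R2) = 8.32/12.1 = 0.6876.
Rearranging, R1 = R2·(1−k)/k = 2.48 × 0.4543 = 1.127 kΩ.

R1 ≈ 1.13 kΩ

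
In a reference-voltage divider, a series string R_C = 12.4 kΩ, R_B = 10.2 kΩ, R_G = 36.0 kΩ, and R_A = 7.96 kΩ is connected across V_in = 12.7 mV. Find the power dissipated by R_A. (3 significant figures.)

P ≈ 0.290 nW

ΣR = 66.56 kΩ → I = 12.7/66.56 = 0.1908 µA.
P(R_A) = I²·R_A = (0.1908)² × 7.96 = 0.2898 nW.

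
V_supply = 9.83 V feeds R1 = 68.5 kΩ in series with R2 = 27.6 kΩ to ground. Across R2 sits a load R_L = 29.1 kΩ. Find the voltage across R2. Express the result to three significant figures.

V_out ≈ 1.68 V

R2 ‖ R_L = (27.6 × 29.1)/(27.6 + 29.1) = 14.17 kΩ.
Then V_out = V_supply · R2'/(R1 + R2') = 9.83 × 14.17/82.67 = 1.684 V.
(Unloaded it would be 2.82 V; the load pulls it down.)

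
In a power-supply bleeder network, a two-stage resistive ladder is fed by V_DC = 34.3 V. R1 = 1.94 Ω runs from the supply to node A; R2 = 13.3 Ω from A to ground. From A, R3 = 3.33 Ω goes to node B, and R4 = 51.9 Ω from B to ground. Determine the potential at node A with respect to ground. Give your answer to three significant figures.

V_A ≈ 29.0 V

The second stage (R3 + R4 = 55.23 Ω) loads node A in parallel with R2.
Effective lower resistance at A: R2 ‖ 55.23 = 10.72 Ω.
So V_A = 34.3 × 0.8467 = 29.04 V.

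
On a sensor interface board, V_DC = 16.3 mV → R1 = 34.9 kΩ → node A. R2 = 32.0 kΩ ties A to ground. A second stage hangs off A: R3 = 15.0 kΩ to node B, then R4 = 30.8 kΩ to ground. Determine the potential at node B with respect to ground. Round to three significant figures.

V_B ≈ 3.84 mV

Looking into the second stage from A: R3 + R4 = 45.80 kΩ appears in parallel with R2.
Effective lower resistance at A: R2 ‖ 45.80 = 18.84 kΩ.
V_A = 16.3 × 18.84/(34.9 + 18.84) = 5.714 mV.
Then the unloaded second divider: V_B = V_A × R4/(R3+R4) = 5.714 × 0.6725 = 3.843 mV.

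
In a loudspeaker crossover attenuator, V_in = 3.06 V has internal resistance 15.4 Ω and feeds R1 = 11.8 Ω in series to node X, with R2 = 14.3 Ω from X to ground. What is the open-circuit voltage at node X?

V_th ≈ 1.05 V

R1' = 15.4 + 11.8 = 27.20 Ω (source resistance + R1).
With X open, the divider is unloaded: V_th = 3.06 × 14.3/41.50 = 1.054 V.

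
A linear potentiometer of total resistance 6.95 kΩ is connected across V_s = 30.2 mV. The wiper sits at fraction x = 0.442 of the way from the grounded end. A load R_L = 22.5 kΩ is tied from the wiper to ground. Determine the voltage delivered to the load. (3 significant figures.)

Split the track: R_lower = x·R_p = 3.072 kΩ, R_upper = (1−x)·R_p = 3.878 kΩ.
R_L loads the lower segment: effective lower R = 2.703 kΩ.
Loaded-divider output: V_out = 30.2 × 0.4107 = 12.40 mV.

V_out ≈ 12.4 mV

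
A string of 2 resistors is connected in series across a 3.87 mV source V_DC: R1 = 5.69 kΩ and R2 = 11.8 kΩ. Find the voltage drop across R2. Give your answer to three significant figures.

V ≈ 2.61 mV

Total series resistance ΣR = 5.69 + 11.8 = 17.49 kΩ.
V = V_DC · R/ΣR = 3.87 × 0.6747 = 2.611 mV.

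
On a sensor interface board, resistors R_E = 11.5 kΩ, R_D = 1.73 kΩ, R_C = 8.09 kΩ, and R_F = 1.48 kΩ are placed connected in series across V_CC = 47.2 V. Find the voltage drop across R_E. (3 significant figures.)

V ≈ 23.8 V

ΣR = 11.5 + 1.73 + 8.09 + 1.48 = 22.80 kΩ.
By the voltage-divider rule, V = 47.2 × 11.50/22.80 = 23.81 V.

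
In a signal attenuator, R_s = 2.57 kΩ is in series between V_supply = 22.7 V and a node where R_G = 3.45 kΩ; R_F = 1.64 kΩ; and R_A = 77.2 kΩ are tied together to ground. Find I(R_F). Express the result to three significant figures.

Parallel bank: R_p = 1/(1/3.45 + 1/1.64 + 1/77.2) = 1.096 kΩ.
V_A by voltage divider: V_A = 22.7 × 1.096/(2.57 + 1.096) = 6.786 V.
I(R_F) = V_A / R_F = 6.786/1.64 = 4.138 mA.
(Equivalently: I_total = 6.192 mA, then current-divider fraction G_k/ΣG = 0.6682.)

I ≈ 4.14 mA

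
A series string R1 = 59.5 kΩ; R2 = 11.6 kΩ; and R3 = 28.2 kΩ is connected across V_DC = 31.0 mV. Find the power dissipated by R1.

ΣR = 99.30 kΩ → I = 31.0/99.30 = 0.3122 µA.
P(R1) = I²·R1 = (0.3122)² × 59.5 = 5.799 nW.

P ≈ 5.80 nW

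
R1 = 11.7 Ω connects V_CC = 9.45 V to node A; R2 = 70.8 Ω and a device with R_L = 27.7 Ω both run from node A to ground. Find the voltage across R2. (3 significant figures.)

V_out ≈ 5.95 V

The load sits in parallel with R2, giving an effective lower resistance R2' = R2·R_L/(R2+R_L) = 19.91 Ω.
Voltage divider with the loaded lower leg: V_out = 9.45 × 19.91/(11.7 + 19.91) = 9.45 × 0.6299 = 5.952 V.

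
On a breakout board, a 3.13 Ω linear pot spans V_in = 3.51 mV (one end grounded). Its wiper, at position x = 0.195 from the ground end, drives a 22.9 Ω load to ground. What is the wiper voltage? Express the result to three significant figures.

Lower segment x·R_p = 0.6103 Ω; upper segment (1−x)·R_p = 2.520 Ω.
R_L loads the lower segment: effective lower R = 0.5945 Ω.
Then V_out = V_in · 0.5945/(2.520 + 0.5945) = 0.6701 mV.

V_out ≈ 0.670 mV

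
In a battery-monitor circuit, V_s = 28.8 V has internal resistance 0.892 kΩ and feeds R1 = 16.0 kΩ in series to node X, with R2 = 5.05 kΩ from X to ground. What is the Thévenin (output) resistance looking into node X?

R_th ≈ 3.89 kΩ

R1' = 0.892 + 16.0 = 16.89 kΩ (source resistance + R1).
Looking into X with the source shorted: R_th = R1'·R2/(R1'+R2) = 16.89 × 5.05/21.94 = 3.888 kΩ.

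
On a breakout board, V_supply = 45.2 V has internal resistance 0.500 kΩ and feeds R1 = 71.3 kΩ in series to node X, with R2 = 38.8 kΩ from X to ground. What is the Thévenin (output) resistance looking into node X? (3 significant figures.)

R1' = 0.500 + 71.3 = 71.80 kΩ (source resistance + R1).
Zeroing V_supply shorts the top of R1' to ground, so R_th = R1' ‖ R2 = 25.19 kΩ.

R_th ≈ 25.2 kΩ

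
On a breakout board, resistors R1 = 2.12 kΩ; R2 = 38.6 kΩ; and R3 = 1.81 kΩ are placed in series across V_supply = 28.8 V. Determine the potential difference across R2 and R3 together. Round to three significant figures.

Series total: ΣR = 2.12 + 38.6 + 1.81 = 42.53 kΩ.
R_{R2..R3} = 38.6 + 1.81 = 40.41 kΩ.
By the voltage-divider rule, V = 28.8 × 40.41/42.53 = 27.36 V.

V ≈ 27.4 V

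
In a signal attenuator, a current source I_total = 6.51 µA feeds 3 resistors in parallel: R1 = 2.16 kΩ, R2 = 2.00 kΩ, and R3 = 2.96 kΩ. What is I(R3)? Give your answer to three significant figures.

I ≈ 1.69 µA

ΣG = 1/2.16 + 1/2.00 + 1/2.96 = 1.301.
R3 takes the fraction G_k/ΣG = 0.3378/1.301 = 0.2597, so I = 6.51 × 0.2597 = 1.691 µA.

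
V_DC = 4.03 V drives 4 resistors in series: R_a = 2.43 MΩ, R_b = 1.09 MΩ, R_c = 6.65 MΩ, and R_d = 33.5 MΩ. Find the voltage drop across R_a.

ΣR = 2.43 + 1.09 + 6.65 + 33.5 = 43.67 MΩ.
V = V_DC · R/ΣR = 4.03 × 0.05564 = 0.2242 V.

V ≈ 0.224 V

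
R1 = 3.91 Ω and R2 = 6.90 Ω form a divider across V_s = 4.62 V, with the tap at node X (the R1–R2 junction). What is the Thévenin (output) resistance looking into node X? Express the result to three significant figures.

Zeroing V_s shorts the top of R1 to ground, so R_th = R1 ‖ R2 = 2.496 Ω.

R_th ≈ 2.50 Ω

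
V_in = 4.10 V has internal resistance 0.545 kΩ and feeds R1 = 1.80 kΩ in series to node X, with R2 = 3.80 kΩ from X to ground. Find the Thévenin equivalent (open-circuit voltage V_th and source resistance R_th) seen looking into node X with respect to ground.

V_th ≈ 2.54 V, R_th ≈ 1.45 kΩ

R1' = 0.545 + 1.80 = 2.345 kΩ (source resistance + R1).
Open-circuit (no load on X): V_th = V_in · R2/(R1' + R2) = 4.10 × 3.80/(2.345 + 3.80) = 2.535 V.
Zeroing V_in shorts the top of R1' to ground, so R_th = R1' ‖ R2 = 1.450 kΩ.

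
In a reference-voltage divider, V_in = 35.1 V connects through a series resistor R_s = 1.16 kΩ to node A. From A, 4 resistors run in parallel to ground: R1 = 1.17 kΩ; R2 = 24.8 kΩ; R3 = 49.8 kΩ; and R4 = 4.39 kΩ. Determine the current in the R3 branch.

Equivalent of the parallel group: R_p = 0.8750 kΩ.
V_A by voltage divider: V_A = 35.1 × 0.8750/(1.16 + 0.8750) = 15.09 V.
I(R3) = V_A / R3 = 15.09/49.8 = 0.3030 mA.

I ≈ 0.303 mA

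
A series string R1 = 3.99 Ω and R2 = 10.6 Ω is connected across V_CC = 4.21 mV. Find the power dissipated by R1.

ΣR = 14.59 Ω → I = 4.21/14.59 = 0.2886 mA.
P = I²R = 0.08326 × 3.99 = 0.3322 µW.

P ≈ 0.332 µW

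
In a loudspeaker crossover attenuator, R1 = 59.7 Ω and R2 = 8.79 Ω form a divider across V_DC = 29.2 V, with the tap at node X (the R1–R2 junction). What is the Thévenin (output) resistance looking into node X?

R_th ≈ 7.66 Ω

Looking into X with the source shorted: R_th = R1·R2/(R1+R2) = 59.70 × 8.79/68.49 = 7.662 Ω.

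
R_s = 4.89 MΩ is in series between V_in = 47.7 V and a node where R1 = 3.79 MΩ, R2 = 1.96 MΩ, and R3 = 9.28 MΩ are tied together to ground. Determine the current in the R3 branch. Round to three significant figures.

I ≈ 0.968 µA

Parallel bank: R_p = 1/(1/3.79 + 1/1.96 + 1/9.28) = 1.134 MΩ.
V_A = 47.7 × 1.134/6.024 = 8.980 V.
Branch current I = V_A/R3 = 8.980/9.28 = 0.9676 µA.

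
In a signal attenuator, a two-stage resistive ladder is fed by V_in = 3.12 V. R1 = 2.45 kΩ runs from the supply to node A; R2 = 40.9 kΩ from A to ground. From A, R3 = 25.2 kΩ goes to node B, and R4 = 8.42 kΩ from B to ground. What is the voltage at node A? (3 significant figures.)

V_A ≈ 2.75 V

Node A sees R2 in parallel with the series input of stage 2, R3 + R4 = 33.62 kΩ.
Effective lower resistance at A: R2 ‖ 33.62 = 18.45 kΩ.
So V_A = 3.12 × 0.8828 = 2.754 V.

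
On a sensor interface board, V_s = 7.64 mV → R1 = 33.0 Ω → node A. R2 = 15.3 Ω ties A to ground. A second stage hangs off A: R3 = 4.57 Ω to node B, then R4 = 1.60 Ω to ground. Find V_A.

V_A ≈ 0.898 mV

The second stage (R3 + R4 = 6.170 Ω) loads node A in parallel with R2.
R2 ‖ (R3+R4) = 4.397 Ω.
So V_A = 7.64 × 0.1176 = 0.8983 mV.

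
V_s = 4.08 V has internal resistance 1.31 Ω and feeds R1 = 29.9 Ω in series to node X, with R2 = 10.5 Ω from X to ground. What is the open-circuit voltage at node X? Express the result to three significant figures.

V_th ≈ 1.03 V

R1' = 1.31 + 29.9 = 31.21 Ω (source resistance + R1).
V_th is the unloaded tap voltage: V_s · R2/(R1'+R2) = 4.08 × 0.2517 = 1.027 V.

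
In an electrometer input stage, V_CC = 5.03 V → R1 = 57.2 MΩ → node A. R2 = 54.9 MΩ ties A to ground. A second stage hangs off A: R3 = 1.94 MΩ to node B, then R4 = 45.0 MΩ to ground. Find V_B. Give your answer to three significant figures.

Node A sees R2 in parallel with the series input of stage 2, R3 + R4 = 46.94 MΩ.
Effective lower resistance at A: R2 ‖ 46.94 = 25.30 MΩ.
So V_A = 5.03 × 0.3067 = 1.543 V.
Then the unloaded second divider: V_B = V_A × R4/(R3+R4) = 1.543 × 0.9587 = 1.479 V.

V_B ≈ 1.48 V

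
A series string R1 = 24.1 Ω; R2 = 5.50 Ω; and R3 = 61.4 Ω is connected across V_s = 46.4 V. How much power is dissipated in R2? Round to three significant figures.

P ≈ 1.43 W

The common current is I = 46.4/91.00 = 0.5099 A.
V(R2) = I·R = 2.804 V; P = V·I = 2.804 × 0.5099 = 1.430 W.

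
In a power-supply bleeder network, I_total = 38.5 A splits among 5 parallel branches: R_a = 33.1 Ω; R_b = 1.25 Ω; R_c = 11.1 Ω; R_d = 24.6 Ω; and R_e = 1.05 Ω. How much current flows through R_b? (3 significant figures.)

Conductances: ΣG = 1/33.1 + 1/1.25 + 1/11.1 + 1/24.6 + 1/1.05 = 1.913 (1/Ω).
By the current-divider rule, I = I_total · G_k/ΣG = 38.5 × 0.4181 = 16.10 A.

I ≈ 16.1 A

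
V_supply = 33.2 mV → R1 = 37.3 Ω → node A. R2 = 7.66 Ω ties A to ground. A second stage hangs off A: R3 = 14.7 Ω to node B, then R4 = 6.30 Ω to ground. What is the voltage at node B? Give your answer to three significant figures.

V_B ≈ 1.30 mV

Looking into the second stage from A: R3 + R4 = 21.00 Ω appears in parallel with R2.
R2 ‖ (R3+R4) = 5.613 Ω.
V_A = 33.2 × 5.613/(37.3 + 5.613) = 4.342 mV.
Then the unloaded second divider: V_B = V_A × R4/(R3+R4) = 4.342 × 0.3000 = 1.303 mV.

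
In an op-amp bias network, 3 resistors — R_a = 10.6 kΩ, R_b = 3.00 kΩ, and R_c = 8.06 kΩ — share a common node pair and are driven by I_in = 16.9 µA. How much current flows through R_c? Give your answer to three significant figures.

I ≈ 3.80 µA

ΣG = 1/10.6 + 1/3.00 + 1/8.06 = 0.5517.
Current divider: I(R_c) = I_in · G_k/ΣG = 16.9 × (0.1241/0.5517) = 16.9 × 0.2249 = 3.800 µA.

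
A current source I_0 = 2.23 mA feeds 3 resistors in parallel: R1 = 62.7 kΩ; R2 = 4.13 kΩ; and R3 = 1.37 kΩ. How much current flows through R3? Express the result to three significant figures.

ΣG = 1/62.7 + 1/4.13 + 1/1.37 = 0.9880.
By the current-divider rule, I = I_0 · G_k/ΣG = 2.23 × 0.7388 = 1.647 mA.

I ≈ 1.65 mA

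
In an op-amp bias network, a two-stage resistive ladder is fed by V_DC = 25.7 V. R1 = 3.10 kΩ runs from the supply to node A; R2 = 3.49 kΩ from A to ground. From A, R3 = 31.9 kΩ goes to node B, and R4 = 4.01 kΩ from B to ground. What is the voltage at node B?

Node A sees R2 in parallel with the series input of stage 2, R3 + R4 = 35.91 kΩ.
Effective lower resistance at A: R2 ‖ 35.91 = 3.181 kΩ.
First divider: V_A = V_DC · 3.181/(3.10 + 3.181) = 13.02 V.
V_B = V_A × 0.1117 = 1.453 V.

V_B ≈ 1.45 V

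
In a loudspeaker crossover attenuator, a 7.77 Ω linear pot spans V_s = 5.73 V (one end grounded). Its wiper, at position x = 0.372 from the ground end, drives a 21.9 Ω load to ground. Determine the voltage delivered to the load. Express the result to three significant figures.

V_out ≈ 1.97 V

Split the track: R_lower = x·R_p = 2.890 Ω, R_upper = (1−x)·R_p = 4.880 Ω.
Lower segment in parallel with the load: 2.890 ‖ 21.9 = 2.553 Ω.
V_out = 5.73 × 2.553/(4.880 + 2.553) = 1.968 V.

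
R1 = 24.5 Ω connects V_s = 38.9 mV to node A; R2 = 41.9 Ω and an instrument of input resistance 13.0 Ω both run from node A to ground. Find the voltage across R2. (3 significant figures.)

V_out ≈ 11.2 mV

R2 ‖ R_L = (41.9 × 13.0)/(41.9 + 13.0) = 9.922 Ω.
Voltage divider with the loaded lower leg: V_out = 38.9 × 9.922/(24.5 + 9.922) = 38.9 × 0.2882 = 11.21 mV.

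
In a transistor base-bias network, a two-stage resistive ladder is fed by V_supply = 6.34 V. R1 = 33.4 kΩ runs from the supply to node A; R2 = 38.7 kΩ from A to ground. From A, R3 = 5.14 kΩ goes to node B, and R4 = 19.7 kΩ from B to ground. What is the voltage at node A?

V_A ≈ 1.98 V

The second stage (R3 + R4 = 24.84 kΩ) loads node A in parallel with R2.
R2 ‖ (R3+R4) = 15.13 kΩ.
First divider: V_A = V_supply · 15.13/(33.4 + 15.13) = 1.977 V.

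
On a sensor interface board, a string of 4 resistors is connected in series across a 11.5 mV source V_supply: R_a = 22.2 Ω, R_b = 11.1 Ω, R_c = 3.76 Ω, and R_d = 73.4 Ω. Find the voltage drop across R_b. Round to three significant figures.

ΣR = 22.2 + 11.1 + 3.76 + 73.4 = 110.5 Ω.
V = V_supply · R/ΣR = 11.5 × 0.1005 = 1.156 mV.

V ≈ 1.16 mV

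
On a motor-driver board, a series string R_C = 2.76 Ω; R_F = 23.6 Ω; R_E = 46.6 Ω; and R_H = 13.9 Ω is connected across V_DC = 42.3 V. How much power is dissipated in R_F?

P ≈ 5.60 W

Series current I = V_DC/ΣR = 42.3/86.86 = 0.4870 A.
P(R_F) = I²·R_F = (0.4870)² × 23.6 = 5.597 W.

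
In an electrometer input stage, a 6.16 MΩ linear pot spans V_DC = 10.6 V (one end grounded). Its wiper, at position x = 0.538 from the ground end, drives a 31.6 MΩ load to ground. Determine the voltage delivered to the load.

Split the track: R_lower = x·R_p = 3.314 MΩ, R_upper = (1−x)·R_p = 2.846 MΩ.
(x·R_p) ‖ R_L = 3.000 MΩ.
Then V_out = V_DC · 3.000/(2.846 + 3.000) = 5.439 V.

V_out ≈ 5.44 V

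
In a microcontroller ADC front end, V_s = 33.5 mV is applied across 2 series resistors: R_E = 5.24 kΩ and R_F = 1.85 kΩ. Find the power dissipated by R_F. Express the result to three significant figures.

ΣR = 7.090 kΩ → I = 33.5/7.090 = 4.725 µA.
V(R_F) = I·R = 8.741 mV; P = V·I = 8.741 × 4.725 = 41.30 nW.

P ≈ 41.3 nW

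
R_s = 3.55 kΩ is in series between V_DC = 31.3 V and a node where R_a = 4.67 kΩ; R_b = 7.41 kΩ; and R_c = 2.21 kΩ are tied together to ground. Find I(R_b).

Parallel bank: R_p = 1/(1/4.67 + 1/7.41 + 1/2.21) = 1.248 kΩ.
V_A by voltage divider: V_A = 31.3 × 1.248/(3.55 + 1.248) = 8.139 V.
Branch current I = V_A/R_b = 8.139/7.41 = 1.098 mA.

I ≈ 1.10 mA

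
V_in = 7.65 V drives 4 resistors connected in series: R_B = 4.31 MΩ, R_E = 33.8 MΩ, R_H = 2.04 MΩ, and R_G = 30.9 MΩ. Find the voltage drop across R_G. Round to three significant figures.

Series total: ΣR = 4.31 + 33.8 + 2.04 + 30.9 = 71.05 MΩ.
V = V_in · R/ΣR = 7.65 × 0.4349 = 3.327 V.

V ≈ 3.33 V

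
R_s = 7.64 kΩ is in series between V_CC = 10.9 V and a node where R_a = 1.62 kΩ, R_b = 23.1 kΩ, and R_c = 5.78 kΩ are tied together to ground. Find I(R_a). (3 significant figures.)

Equivalent of the parallel group: R_p = 1.200 kΩ.
Node voltage V_A = V_CC · R_p/(R_s + R_p) = 10.9 × 0.1357 = 1.479 V.
I(R_a) = V_A / R_a = 1.479/1.62 = 0.9131 mA.
(Equivalently: I_total = 1.233 mA, then current-divider fraction G_k/ΣG = 0.7405.)

I ≈ 0.913 mA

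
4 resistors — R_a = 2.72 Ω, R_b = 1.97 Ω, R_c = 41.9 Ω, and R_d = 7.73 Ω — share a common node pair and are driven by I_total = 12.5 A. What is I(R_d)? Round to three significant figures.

Total conductance ΣG = 1/2.72 + 1/1.97 + 1/41.9 + 1/7.73 = 1.028 (units of 1/Ω).
R_d takes the fraction G_k/ΣG = 0.1294/1.028 = 0.1258, so I = 12.5 × 0.1258 = 1.572 A.

I ≈ 1.57 A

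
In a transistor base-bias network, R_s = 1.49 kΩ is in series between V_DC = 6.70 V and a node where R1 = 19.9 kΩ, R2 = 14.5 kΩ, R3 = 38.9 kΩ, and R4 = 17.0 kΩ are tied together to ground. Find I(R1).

Combine the parallel branches: R_p = (1/19.9 + 1/14.5 + 1/38.9 + 1/17.0)⁻¹ = 4.908 kΩ.
Node voltage V_A = V_DC · R_p/(R_s + R_p) = 6.70 × 0.7671 = 5.140 V.
I(R1) = V_A / R1 = 5.140/19.9 = 0.2583 mA.

I ≈ 0.258 mA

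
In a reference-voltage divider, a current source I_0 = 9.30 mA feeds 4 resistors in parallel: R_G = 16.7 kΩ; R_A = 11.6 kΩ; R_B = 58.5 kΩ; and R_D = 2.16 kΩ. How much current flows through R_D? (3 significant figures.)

I ≈ 6.88 mA

ΣG = 1/16.7 + 1/11.6 + 1/58.5 + 1/2.16 = 0.6261.
R_D takes the fraction G_k/ΣG = 0.4630/0.6261 = 0.7394, so I = 9.30 × 0.7394 = 6.876 mA.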